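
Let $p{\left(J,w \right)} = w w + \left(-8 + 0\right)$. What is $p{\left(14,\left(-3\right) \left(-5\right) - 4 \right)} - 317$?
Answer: $-204$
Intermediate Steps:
$p{\left(J,w \right)} = -8 + w^{2}$ ($p{\left(J,w \right)} = w^{2} - 8 = -8 + w^{2}$)
$p{\left(14,\left(-3\right) \left(-5\right) - 4 \right)} - 317 = \left(-8 + \left(\left(-3\right) \left(-5\right) - 4\right)^{2}\right) - 317 = \left(-8 + \left(15 - 4\right)^{2}\right) - 317 = \left(-8 + 11^{2}\right) - 317 = \left(-8 + 121\right) - 317 = 113 - 317 = -204$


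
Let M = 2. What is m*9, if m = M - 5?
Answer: -27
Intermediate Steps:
m = -3 (m = 2 - 5 = -3)
m*9 = -3*9 = -27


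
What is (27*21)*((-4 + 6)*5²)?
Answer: 28350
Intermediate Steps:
(27*21)*((-4 + 6)*5²) = 567*(2*25) = 567*50 = 28350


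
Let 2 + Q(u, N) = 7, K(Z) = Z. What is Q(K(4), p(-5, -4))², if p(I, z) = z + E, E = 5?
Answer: 25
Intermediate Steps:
p(I, z) = 5 + z (p(I, z) = z + 5 = 5 + z)
Q(u, N) = 5 (Q(u, N) = -2 + 7 = 5)
Q(K(4), p(-5, -4))² = 5² = 25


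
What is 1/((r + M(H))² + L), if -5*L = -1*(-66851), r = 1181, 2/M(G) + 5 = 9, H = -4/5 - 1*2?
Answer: 20/27651441 ≈ 7.2329e-7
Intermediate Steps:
H = -14/5 (H = -4*⅕ - 2 = -⅘ - 2 = -14/5 ≈ -2.8000)
M(G) = ½ (M(G) = 2/(-5 + 9) = 2/4 = 2*(¼) = ½)
L = -66851/5 (L = -(-1)*(-66851)/5 = -⅕*66851 = -66851/5 ≈ -13370.)
1/((r + M(H))² + L) = 1/((1181 + ½)² - 66851/5) = 1/((2363/2)² - 66851/5) = 1/(5583769/4 - 66851/5) = 1/(27651441/20) = 20/27651441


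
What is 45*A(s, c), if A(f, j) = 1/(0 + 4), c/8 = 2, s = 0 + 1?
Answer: 45/4 ≈ 11.250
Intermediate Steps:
s = 1
c = 16 (c = 8*2 = 16)
A(f, j) = 1/4
45*A(s, c) = 45*(1/4) = 45/4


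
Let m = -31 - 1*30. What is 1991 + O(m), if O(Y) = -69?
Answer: 1922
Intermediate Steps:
m = -61 (m = -31 - 30 = -61)
1991 + O(m) = 1991 - 69 = 1922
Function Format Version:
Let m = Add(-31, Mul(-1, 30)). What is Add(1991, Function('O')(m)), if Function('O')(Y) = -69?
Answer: 1922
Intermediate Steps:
m = -61 (m = Add(-31, -30) = -61)
Add(1991, Function('O')(m)) = Add(1991, -69) = 1922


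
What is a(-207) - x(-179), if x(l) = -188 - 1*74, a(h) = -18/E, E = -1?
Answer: 280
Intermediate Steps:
a(h) = 18 (a(h) = -18/(-1) = -18*(-1) = 18)
x(l) = -262 (x(l) = -188 - 74 = -262)
a(-207) - x(-179) = 18 - 1*(-262) = 18 + 262 = 280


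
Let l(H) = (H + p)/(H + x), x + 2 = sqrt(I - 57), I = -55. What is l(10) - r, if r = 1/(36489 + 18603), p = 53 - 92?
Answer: (-sqrt(7) + 399419*I)/(55092*(sqrt(7) - 2*I)) ≈ -1.3182 + 1.7438*I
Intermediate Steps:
p = -39
x = -2 + 4*I*sqrt(7) (x = -2 + sqrt(-55 - 57) = -2 + sqrt(-112) = -2 + 4*I*sqrt(7) ≈ -2.0 + 10.583*I)
r = 1/55092 ≈ 1.8151e-5
l(H) = (-39 + H)/(-2 + H + 4*I*sqrt(7)) (l(H) = (H - 39)/(H + (-2 + 4*I*sqrt(7))) = (-39 + H)/(-2 + H + 4*I*sqrt(7)))
l(10) - r = (-39 + 10)/(-2 + 10 + 4*I*sqrt(7)) - 1*1/55092 = -29/(8 + 4*I*sqrt(7)) - 1/55092 = -1/55092 - 29/(8 + 4*I*sqrt(7))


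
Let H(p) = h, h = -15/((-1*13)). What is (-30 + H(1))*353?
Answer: -132375/13 ≈ -10183.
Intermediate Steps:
h = 15/13 (h = -15/(-13) = -15*(-1/13) = 15/13 ≈ 1.1538)
H(p) = 15/13
(-30 + H(1))*353 = (-30 + 15/13)*353 = -375/13*353 = -132375/13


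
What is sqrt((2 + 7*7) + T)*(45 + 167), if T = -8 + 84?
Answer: 212*sqrt(127) ≈ 2389.1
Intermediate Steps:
T = 76
sqrt((2 + 7*7) + T)*(45 + 167) = sqrt((2 + 7*7) + 76)*(45 + 167) = sqrt((2 + 49) + 76)*212 = sqrt(51 + 76)*212 = sqrt(127)*212 = 212*sqrt(127)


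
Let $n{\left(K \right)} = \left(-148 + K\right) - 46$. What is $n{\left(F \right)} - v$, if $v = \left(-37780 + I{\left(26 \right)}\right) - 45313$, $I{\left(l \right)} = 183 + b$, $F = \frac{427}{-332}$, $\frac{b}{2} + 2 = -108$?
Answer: $\frac{27534325}{332} \approx 82935.0$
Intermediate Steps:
$b = -220$ ($b = -4 + 2 \left(-108\right) = -4 - 216 = -220$)
$F = - \frac{427}{332}$ ($F = 427 \left(- \frac{1}{332}\right) = - \frac{427}{332} \approx -1.2861$)
$I{\left(l \right)} = -37$ ($I{\left(l \right)} = 183 - 220 = -37$)
$v = -83130$ ($v = \left(-37780 - 37\right) - 45313 = -37817 - 45313 = -83130$)
$n{\left(K \right)} = -194 + K$ ($n{\left(K \right)} = \left(-148 + K\right) - 46 = -194 + K$)
$n{\left(F \right)} - v = \left(-194 - \frac{427}{332}\right) - -83130 = - \frac{64835}{332} + 83130 = \frac{27534325}{332}$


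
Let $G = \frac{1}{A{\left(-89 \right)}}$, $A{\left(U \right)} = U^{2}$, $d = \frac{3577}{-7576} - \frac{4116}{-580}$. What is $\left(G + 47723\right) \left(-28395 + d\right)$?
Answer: $- \frac{2947109488938011031}{2175344230} \approx -1.3548 \cdot 10^{9}$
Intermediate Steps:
$d = \frac{7277039}{1098520}$ ($d = 3577 \left(- \frac{1}{7576}\right) - - \frac{1029}{145} = - \frac{3577}{7576} + \frac{1029}{145} = \frac{7277039}{1098520} \approx 6.6244$)
$G = \frac{1}{7921}$ ($G = \frac{1}{\left(-89\right)^{2}} = \frac{1}{7921} \approx 0.00012625$)
$\left(G + 47723\right) \left(-28395 + d\right) = \left(\frac{1}{7921} + 47723\right) \left(-28395 + \frac{7277039}{1098520}\right) = \frac{378013884}{7921} \left(- \frac{31185198361}{1098520}\right) = - \frac{2947109488938011031}{2175344230}$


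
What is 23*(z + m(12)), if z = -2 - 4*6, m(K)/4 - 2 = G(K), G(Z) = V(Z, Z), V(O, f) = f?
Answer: 690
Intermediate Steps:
G(Z) = Z
m(K) = 8 + 4*K
z = -26 (z = -2 - 24 = -26)
23*(z + m(12)) = 23*(-26 + (8 + 4*12)) = 23*(-26 + (8 + 48)) = 23*(-26 + 56) = 23*30 = 690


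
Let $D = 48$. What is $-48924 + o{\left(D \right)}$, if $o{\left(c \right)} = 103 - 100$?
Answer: $-48921$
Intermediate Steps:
$o{\left(c \right)} = 3$ ($o{\left(c \right)} = 103 - 100 = 3$)
$-48924 + o{\left(D \right)} = -48924 + 3 = -48921$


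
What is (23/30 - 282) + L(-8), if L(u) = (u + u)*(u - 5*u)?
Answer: -23797/30 ≈ -793.23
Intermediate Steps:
L(u) = -8*u² (L(u) = (2*u)*(-4*u) = -8*u²)
(23/30 - 282) + L(-8) = (23/30 - 282) - 8*(-8)² = (23*(1/30) - 282) - 8*64 = (23/30 - 282) - 512 = -8437/30 - 512 = -23797/30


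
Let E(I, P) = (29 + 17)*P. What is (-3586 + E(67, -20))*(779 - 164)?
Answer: -2771190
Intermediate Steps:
E(I, P) = 46*P
(-3586 + E(67, -20))*(779 - 164) = (-3586 + 46*(-20))*(779 - 164) = (-3586 - 920)*615 = -4506*615 = -2771190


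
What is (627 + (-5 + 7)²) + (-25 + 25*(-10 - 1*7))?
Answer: 181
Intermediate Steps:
(627 + (-5 + 7)²) + (-25 + 25*(-10 - 1*7)) = (627 + 2²) + (-25 + 25*(-10 - 7)) = (627 + 4) + (-25 + 25*(-17)) = 631 + (-25 - 425) = 631 - 450 = 181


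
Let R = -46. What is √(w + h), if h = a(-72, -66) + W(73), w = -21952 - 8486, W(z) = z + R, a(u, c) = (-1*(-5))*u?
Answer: 3*I*√3419 ≈ 175.42*I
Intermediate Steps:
a(u, c) = 5*u
W(z) = -46 + z (W(z) = z - 46 = -46 + z)
w = -30438
h = -333 (h = 5*(-72) + (-46 + 73) = -360 + 27 = -333)
√(w + h) = √(-30438 - 333) = √(-30771) = 3*I*√3419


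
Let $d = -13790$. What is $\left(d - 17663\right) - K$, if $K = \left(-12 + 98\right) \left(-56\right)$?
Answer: $-26637$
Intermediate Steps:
$K = -4816$ ($K = 86 \left(-56\right) = -4816$)
$\left(d - 17663\right) - K = \left(-13790 - 17663\right) - -4816 = \left(-13790 - 17663\right) + 4816 = -31453 + 4816 = -26637$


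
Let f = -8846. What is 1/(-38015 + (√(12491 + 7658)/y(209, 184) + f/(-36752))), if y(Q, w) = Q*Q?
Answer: -24492851753145606749512/931089864103958821842132705 - 14750085461056*√20149/931089864103958821842132705 ≈ -2.6306e-5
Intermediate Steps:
y(Q, w) = Q²
1/(-38015 + (√(12491 + 7658)/y(209, 184) + f/(-36752))) = 1/(-38015 + (√(12491 + 7658)/(209²) - 8846/(-36752))) = 1/(-38015 + (√20149/43681 - 8846*(-1/36752))) = 1/(-38015 + (√20149*(1/43681) + 4423/18376)) = 1/(-38015 + (√20149/43681 + 4423/18376)) = 1/(-38015 + (4423/18376 + √20149/43681)) = 1/(-698559217/18376 + √20149/43681)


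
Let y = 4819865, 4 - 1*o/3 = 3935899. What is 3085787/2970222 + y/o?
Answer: 1474662120871/2338096383738 ≈ 0.63071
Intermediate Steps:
o = -11807685 (o = 12 - 3*3935899 = 12 - 11807697 = -11807685)
3085787/2970222 + y/o = 3085787/2970222 + 4819865/(-11807685) = 3085787*(1/2970222) + 4819865*(-1/11807685) = 3085787/2970222 - 963973/2361537 = 1474662120871/2338096383738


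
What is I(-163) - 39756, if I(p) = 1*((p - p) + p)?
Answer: -39919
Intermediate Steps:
I(p) = p (I(p) = 1*(0 + p) = 1*p = p)
I(-163) - 39756 = -163 - 39756 = -39919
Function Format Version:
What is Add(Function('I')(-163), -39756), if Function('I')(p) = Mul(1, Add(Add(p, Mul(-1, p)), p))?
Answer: -39919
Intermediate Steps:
Function('I')(p) = p (Function('I')(p) = Mul(1, Add(0, p)) = Mul(1, p) = p)
Add(Function('I')(-163), -39756) = Add(-163, -39756) = -39919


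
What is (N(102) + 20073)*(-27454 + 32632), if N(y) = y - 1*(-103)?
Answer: 104999484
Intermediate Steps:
N(y) = 103 + y (N(y) = y + 103 = 103 + y)
(N(102) + 20073)*(-27454 + 32632) = ((103 + 102) + 20073)*(-27454 + 32632) = (205 + 20073)*5178 = 20278*5178 = 104999484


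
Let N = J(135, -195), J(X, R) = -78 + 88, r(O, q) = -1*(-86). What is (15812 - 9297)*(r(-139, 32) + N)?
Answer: 625440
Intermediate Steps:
r(O, q) = 86
J(X, R) = 10
N = 10
(15812 - 9297)*(r(-139, 32) + N) = (15812 - 9297)*(86 + 10) = 6515*96 = 625440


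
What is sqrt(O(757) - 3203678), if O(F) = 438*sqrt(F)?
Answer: sqrt(-3203678 + 438*sqrt(757)) ≈ 1786.5*I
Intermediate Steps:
sqrt(O(757) - 3203678) = sqrt(438*sqrt(757) - 3203678) = sqrt(-3203678 + 438*sqrt(757))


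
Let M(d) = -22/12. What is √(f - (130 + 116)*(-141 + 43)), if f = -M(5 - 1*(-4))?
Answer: √867954/6 ≈ 155.27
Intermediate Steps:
M(d) = -11/6 (M(d) = -22*1/12 = -11/6)
f = 11/6 (f = -1*(-11/6) = 11/6 ≈ 1.8333)
√(f - (130 + 116)*(-141 + 43)) = √(11/6 - (130 + 116)*(-141 + 43)) = √(11/6 - 246*(-98)) = √(11/6 - 1*(-24108)) = √(11/6 + 24108) = √(144659/6) = √867954/6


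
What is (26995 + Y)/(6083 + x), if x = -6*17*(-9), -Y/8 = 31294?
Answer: -223357/7001 ≈ -31.904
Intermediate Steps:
Y = -250352 (Y = -8*31294 = -250352)
x = 918 (x = -102*(-9) = 918)
(26995 + Y)/(6083 + x) = (26995 - 250352)/(6083 + 918) = -223357/7001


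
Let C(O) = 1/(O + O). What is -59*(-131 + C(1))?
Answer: 15399/2 ≈ 7699.5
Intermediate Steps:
C(O) = 1/(2*O)
-59*(-131 + C(1)) = -59*(-131 + (½)/1) = -59*(-131 + (½)*1) = -59*(-131 + ½) = -59*(-261/2) = 15399/2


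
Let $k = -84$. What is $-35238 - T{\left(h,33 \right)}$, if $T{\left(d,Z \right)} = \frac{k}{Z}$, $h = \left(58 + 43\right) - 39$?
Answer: $- \frac{387590}{11} \approx -35235.0$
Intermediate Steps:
$h = 62$ ($h = 101 - 39 = 62$)
$T{\left(d,Z \right)} = - \frac{84}{Z}$
$-35238 - T{\left(h,33 \right)} = -35238 - - \frac{84}{33} = -35238 - \left(-84\right) \frac{1}{33} = -35238 - - \frac{28}{11} = -35238 + \frac{28}{11} = - \frac{387590}{11}$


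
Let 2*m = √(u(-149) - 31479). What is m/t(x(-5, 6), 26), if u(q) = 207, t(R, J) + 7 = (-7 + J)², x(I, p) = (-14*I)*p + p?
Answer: I*√7818/354 ≈ 0.24977*I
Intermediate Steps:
x(I, p) = p - 14*I*p (x(I, p) = -14*I*p + p = p - 14*I*p)
t(R, J) = -7 + (-7 + J)²
m = I*√7818 (m = √(207 - 31479)/2 = √(-31272)/2 = (2*I*√7818)/2 = I*√7818 ≈ 88.419*I)
m/t(x(-5, 6), 26) = (I*√7818)/(-7 + (-7 + 26)²) = (I*√7818)/(-7 + 19²) = (I*√7818)/(-7 + 361) = (I*√7818)/354 = (I*√7818)*(1/354) = I*√7818/354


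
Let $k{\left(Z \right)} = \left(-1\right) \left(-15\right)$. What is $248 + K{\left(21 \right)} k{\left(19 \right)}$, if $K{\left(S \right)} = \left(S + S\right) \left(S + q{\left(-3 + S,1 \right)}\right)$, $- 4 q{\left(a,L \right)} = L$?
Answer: $\frac{26641}{2} \approx 13321.0$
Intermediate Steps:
$q{\left(a,L \right)} = - \frac{L}{4}$
$k{\left(Z \right)} = 15$
$K{\left(S \right)} = 2 S \left(- \frac{1}{4} + S\right)$ ($K{\left(S \right)} = \left(S + S\right) \left(S - \frac{1}{4}\right) = 2 S \left(S - \frac{1}{4}\right) = 2 S \left(- \frac{1}{4} + S\right)$)
$248 + K{\left(21 \right)} k{\left(19 \right)} = 248 + \frac{1}{2} \cdot 21 \left(-1 + 4 \cdot 21\right) 15 = 248 + \frac{1}{2} \cdot 21 \left(-1 + 84\right) 15 = 248 + \frac{1}{2} \cdot 21 \cdot 83 \cdot 15 = 248 + \frac{1743}{2} \cdot 15 = 248 + \frac{26145}{2} = \frac{26641}{2}$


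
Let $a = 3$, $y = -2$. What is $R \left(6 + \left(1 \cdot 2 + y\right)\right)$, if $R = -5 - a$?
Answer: $-48$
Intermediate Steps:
$R = -8$ ($R = -5 - 3 = -8$)
$R \left(6 + \left(1 \cdot 2 + y\right)\right) = - 8 \left(6 + \left(1 \cdot 2 - 2\right)\right) = - 8 \left(6 + \left(2 - 2\right)\right) = - 8 \left(6 + 0\right) = \left(-8\right) 6 = -48$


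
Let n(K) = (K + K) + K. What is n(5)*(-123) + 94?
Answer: -1751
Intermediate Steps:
n(K) = 3*K (n(K) = 2*K + K = 3*K)
n(5)*(-123) + 94 = (3*5)*(-123) + 94 = 15*(-123) + 94 = -1845 + 94 = -1751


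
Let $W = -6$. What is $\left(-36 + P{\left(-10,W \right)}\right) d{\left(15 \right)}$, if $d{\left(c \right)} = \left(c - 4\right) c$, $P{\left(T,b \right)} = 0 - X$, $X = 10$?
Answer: $-7590$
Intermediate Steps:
$P{\left(T,b \right)} = -10$ ($P{\left(T,b \right)} = 0 - 10 = -10$)
$d{\left(c \right)} = c \left(-4 + c\right)$ ($d{\left(c \right)} = \left(-4 + c\right) c = c \left(-4 + c\right)$)
$\left(-36 + P{\left(-10,W \right)}\right) d{\left(15 \right)} = \left(-36 - 10\right) 15 \left(-4 + 15\right) = - 46 \cdot 15 \cdot 11 = \left(-46\right) 165 = -7590$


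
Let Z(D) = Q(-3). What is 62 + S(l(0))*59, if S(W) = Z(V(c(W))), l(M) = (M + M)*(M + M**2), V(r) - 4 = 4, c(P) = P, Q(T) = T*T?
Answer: 593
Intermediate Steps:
Q(T) = T**2
V(r) = 8 (V(r) = 4 + 4 = 8)
l(M) = 2*M*(M + M**2) (l(M) = (2*M)*(M + M**2) = 2*M*(M + M**2))
Z(D) = 9 (Z(D) = (-3)**2 = 9)
S(W) = 9
62 + S(l(0))*59 = 62 + 9*59 = 62 + 531 = 593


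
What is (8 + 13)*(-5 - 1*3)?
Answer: -168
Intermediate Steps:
(8 + 13)*(-5 - 1*3) = 21*(-5 - 3) = 21*(-8) = -168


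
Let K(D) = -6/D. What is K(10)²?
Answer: 9/25 ≈ 0.36000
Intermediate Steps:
K(10)² = (-6/10)² = (-6*⅒)² = (-⅗)² = 9/25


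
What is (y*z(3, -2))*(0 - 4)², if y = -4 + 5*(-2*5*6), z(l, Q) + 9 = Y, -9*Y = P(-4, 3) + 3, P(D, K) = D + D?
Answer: 369664/9 ≈ 41074.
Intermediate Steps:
P(D, K) = 2*D
Y = 5/9 (Y = -(2*(-4) + 3)/9 = -(-8 + 3)/9 = -⅑*(-5) = 5/9 ≈ 0.55556)
z(l, Q) = -76/9 (z(l, Q) = -9 + 5/9 = -76/9)
y = -304 (y = -4 + 5*(-10*6) = -4 + 5*(-60) = -4 - 300 = -304)
(y*z(3, -2))*(0 - 4)² = (-304*(-76/9))*(0 - 4)² = (23104/9)*(-4)² = (23104/9)*16 = 369664/9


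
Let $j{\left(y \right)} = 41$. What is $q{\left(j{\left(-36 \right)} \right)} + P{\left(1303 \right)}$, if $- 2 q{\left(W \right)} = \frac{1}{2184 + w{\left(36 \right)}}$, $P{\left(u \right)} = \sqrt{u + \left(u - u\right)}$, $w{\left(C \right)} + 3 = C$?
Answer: $- \frac{1}{4434} + \sqrt{1303} \approx 36.097$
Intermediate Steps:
$w{\left(C \right)} = -3 + C$
$P{\left(u \right)} = \sqrt{u}$ ($P{\left(u \right)} = \sqrt{u + 0} = \sqrt{u}$)
$q{\left(W \right)} = - \frac{1}{4434}$ ($q{\left(W \right)} = - \frac{1}{2 \left(2184 + \left(-3 + 36\right)\right)} = - \frac{1}{2 \left(2184 + 33\right)} = - \frac{1}{2 \cdot 2217} = \left(- \frac{1}{2}\right) \frac{1}{2217} = - \frac{1}{4434}$)
$q{\left(j{\left(-36 \right)} \right)} + P{\left(1303 \right)} = - \frac{1}{4434} + \sqrt{1303}$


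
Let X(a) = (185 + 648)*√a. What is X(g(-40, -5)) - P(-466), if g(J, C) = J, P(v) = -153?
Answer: 153 + 1666*I*√10 ≈ 153.0 + 5268.4*I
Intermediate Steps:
X(a) = 833*√a
X(g(-40, -5)) - P(-466) = 833*√(-40) - 1*(-153) = 833*(2*I*√10) + 153 = 1666*I*√10 + 153 = 153 + 1666*I*√10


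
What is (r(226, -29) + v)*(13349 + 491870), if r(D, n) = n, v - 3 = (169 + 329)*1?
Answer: 238463368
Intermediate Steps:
v = 501 (v = 3 + (169 + 329)*1 = 3 + 498*1 = 3 + 498 = 501)
(r(226, -29) + v)*(13349 + 491870) = (-29 + 501)*(13349 + 491870) = 472*505219 = 238463368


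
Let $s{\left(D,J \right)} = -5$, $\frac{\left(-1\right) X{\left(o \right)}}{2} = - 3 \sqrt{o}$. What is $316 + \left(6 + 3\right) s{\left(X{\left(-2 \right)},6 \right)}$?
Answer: $271$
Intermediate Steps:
$X{\left(o \right)} = 6 \sqrt{o}$ ($X{\left(o \right)} = - 2 \left(- 3 \sqrt{o}\right) = 6 \sqrt{o}$)
$316 + \left(6 + 3\right) s{\left(X{\left(-2 \right)},6 \right)} = 316 + \left(6 + 3\right) \left(-5\right) = 316 + 9 \left(-5\right) = 316 - 45 = 271$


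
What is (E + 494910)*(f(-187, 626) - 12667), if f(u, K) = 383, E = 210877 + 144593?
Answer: -10446067920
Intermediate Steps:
E = 355470
(E + 494910)*(f(-187, 626) - 12667) = (355470 + 494910)*(383 - 12667) = 850380*(-12284) = -10446067920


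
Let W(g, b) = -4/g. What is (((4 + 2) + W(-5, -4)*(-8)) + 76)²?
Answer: 142884/25 ≈ 5715.4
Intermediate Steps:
(((4 + 2) + W(-5, -4)*(-8)) + 76)² = (((4 + 2) - 4/(-5)*(-8)) + 76)² = ((6 - 4*(-⅕)*(-8)) + 76)² = ((6 + (⅘)*(-8)) + 76)² = ((6 - 32/5) + 76)² = (-⅖ + 76)² = (378/5)² = 142884/25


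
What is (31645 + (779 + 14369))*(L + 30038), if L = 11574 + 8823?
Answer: 2360004955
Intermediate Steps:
L = 20397
(31645 + (779 + 14369))*(L + 30038) = (31645 + (779 + 14369))*(20397 + 30038) = (31645 + 15148)*50435 = 46793*50435 = 2360004955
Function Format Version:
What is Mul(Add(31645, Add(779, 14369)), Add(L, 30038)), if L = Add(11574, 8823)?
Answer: 2360004955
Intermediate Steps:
L = 20397
Mul(Add(31645, Add(779, 14369)), Add(L, 30038)) = Mul(Add(31645, Add(779, 14369)), Add(20397, 30038)) = Mul(Add(31645, 15148), 50435) = Mul(46793, 50435) = 2360004955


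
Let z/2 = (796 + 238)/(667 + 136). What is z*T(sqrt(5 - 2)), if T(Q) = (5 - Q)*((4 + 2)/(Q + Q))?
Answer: -564/73 + 940*sqrt(3)/73 ≈ 14.577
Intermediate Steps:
T(Q) = 3*(5 - Q)/Q (T(Q) = (5 - Q)*(6/((2*Q))) = (5 - Q)*(6*(1/(2*Q))) = (5 - Q)*(3/Q) = 3*(5 - Q)/Q)
z = 188/73 (z = 2*((796 + 238)/(667 + 136)) = 2*(1034/803) = 2*(1034*(1/803)) = 2*(94/73) = 188/73 ≈ 2.5753)
z*T(sqrt(5 - 2)) = 188*(-3 + 15/(sqrt(5 - 2)))/73 = 188*(-3 + 15/(sqrt(3)))/73 = 188*(-3 + 15*(sqrt(3)/3))/73 = 188*(-3 + 5*sqrt(3))/73 = -564/73 + 940*sqrt(3)/73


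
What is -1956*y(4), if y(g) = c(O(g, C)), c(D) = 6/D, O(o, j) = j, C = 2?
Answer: -5868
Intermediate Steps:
y(g) = 3 (y(g) = 6/2 = 6*(½) = 3)
-1956*y(4) = -1956*3 = -5868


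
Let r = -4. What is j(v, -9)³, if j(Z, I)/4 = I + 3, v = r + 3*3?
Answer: -13824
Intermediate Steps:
v = 5 (v = -4 + 3*3 = -4 + 9 = 5)
j(Z, I) = 12 + 4*I (j(Z, I) = 4*(I + 3) = 4*(3 + I) = 12 + 4*I)
j(v, -9)³ = (12 + 4*(-9))³ = (12 - 36)³ = (-24)³ = -13824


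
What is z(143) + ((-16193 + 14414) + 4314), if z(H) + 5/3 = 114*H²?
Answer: 7001158/3 ≈ 2.3337e+6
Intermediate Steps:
z(H) = -5/3 + 114*H²
z(143) + ((-16193 + 14414) + 4314) = (-5/3 + 114*143²) + ((-16193 + 14414) + 4314) = (-5/3 + 114*20449) + (-1779 + 4314) = (-5/3 + 2331186) + 2535 = 6993553/3 + 2535 = 7001158/3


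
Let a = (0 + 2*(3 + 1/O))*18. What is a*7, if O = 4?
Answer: 819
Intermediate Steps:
a = 117 (a = (0 + 2*(3 + 1/4))*18 = (0 + 2*(3 + ¼))*18 = (0 + 2*(13/4))*18 = (0 + 13/2)*18 = (13/2)*18 = 117)
a*7 = 117*7 = 819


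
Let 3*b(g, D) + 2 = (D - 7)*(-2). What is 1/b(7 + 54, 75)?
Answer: -1/46 ≈ -0.021739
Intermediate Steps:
b(g, D) = 4 - 2*D/3 (b(g, D) = -⅔ + ((D - 7)*(-2))/3 = -⅔ + ((-7 + D)*(-2))/3 = -⅔ + (14 - 2*D)/3 = -⅔ + (14/3 - 2*D/3) = 4 - 2*D/3)
1/b(7 + 54, 75) = 1/(4 - ⅔*75) = 1/(4 - 50) = 1/(-46) = -1/46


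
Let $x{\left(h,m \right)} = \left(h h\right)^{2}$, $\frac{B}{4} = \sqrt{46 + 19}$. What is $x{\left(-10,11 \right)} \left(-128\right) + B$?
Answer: $-1280000 + 4 \sqrt{65} \approx -1.28 \cdot 10^{6}$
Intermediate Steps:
$B = 4 \sqrt{65}$ ($B = 4 \sqrt{46 + 19} = 4 \sqrt{65} \approx 32.249$)
$x{\left(h,m \right)} = h^{4}$ ($x{\left(h,m \right)} = \left(h^{2}\right)^{2} = h^{4}$)
$x{\left(-10,11 \right)} \left(-128\right) + B = \left(-10\right)^{4} \left(-128\right) + 4 \sqrt{65} = 10000 \left(-128\right) + 4 \sqrt{65} = -1280000 + 4 \sqrt{65}$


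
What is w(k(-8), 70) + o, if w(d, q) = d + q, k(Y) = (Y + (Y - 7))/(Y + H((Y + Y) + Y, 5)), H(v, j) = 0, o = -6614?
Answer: -52329/8 ≈ -6541.1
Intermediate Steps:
k(Y) = (-7 + 2*Y)/Y (k(Y) = (Y + (Y - 7))/(Y + 0) = (Y + (-7 + Y))/Y = (-7 + 2*Y)/Y)
w(k(-8), 70) + o = ((2 - 7/(-8)) + 70) - 6614 = ((2 - 7*(-1/8)) + 70) - 6614 = ((2 + 7/8) + 70) - 6614 = (23/8 + 70) - 6614 = 583/8 - 6614 = -52329/8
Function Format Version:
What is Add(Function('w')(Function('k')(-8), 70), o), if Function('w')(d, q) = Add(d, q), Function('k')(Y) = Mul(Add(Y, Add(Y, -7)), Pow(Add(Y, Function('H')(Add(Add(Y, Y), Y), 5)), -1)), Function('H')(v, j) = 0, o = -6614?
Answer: Rational(-52329, 8) ≈ -6541.1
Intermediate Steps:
Function('k')(Y) = Mul(Pow(Y, -1), Add(-7, Mul(2, Y))) (Function('k')(Y) = Mul(Add(Y, Add(Y, -7)), Pow(Add(Y, 0), -1)) = Mul(Add(Y, Add(-7, Y)), Pow(Y, -1)) = Mul(Add(-7, Mul(2, Y)), Pow(Y, -1)) = Mul(Pow(Y, -1), Add(-7, Mul(2, Y))))
Add(Function('w')(Function('k')(-8), 70), o) = Add(Add(Add(2, Mul(-7, Pow(-8, -1))), 70), -6614) = Add(Add(Add(2, Mul(-7, Rational(-1, 8))), 70), -6614) = Add(Add(Add(2, Rational(7, 8)), 70), -6614) = Add(Add(Rational(23, 8), 70), -6614) = Add(Rational(583, 8), -6614) = Rational(-52329, 8)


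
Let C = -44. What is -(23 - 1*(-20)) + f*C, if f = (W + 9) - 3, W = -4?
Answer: -131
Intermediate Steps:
f = 2 (f = (-4 + 9) - 3 = 5 - 3 = 2)
-(23 - 1*(-20)) + f*C = -(23 - 1*(-20)) + 2*(-44) = -(23 + 20) - 88 = -1*43 - 88 = -43 - 88 = -131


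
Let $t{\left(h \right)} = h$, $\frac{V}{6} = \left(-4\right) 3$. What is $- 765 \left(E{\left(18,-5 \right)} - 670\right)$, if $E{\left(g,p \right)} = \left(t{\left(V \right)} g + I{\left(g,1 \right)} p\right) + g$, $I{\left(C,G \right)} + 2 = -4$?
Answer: $1467270$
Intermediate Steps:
$V = -72$ ($V = 6 \left(\left(-4\right) 3\right) = 6 \left(-12\right) = -72$)
$I{\left(C,G \right)} = -6$ ($I{\left(C,G \right)} = -2 - 4 = -6$)
$E{\left(g,p \right)} = - 71 g - 6 p$ ($E{\left(g,p \right)} = \left(- 72 g - 6 p\right) + g = - 71 g - 6 p$)
$- 765 \left(E{\left(18,-5 \right)} - 670\right) = - 765 \left(\left(\left(-71\right) 18 - -30\right) - 670\right) = - 765 \left(\left(-1278 + 30\right) - 670\right) = - 765 \left(-1248 - 670\right) = \left(-765\right) \left(-1918\right) = 1467270$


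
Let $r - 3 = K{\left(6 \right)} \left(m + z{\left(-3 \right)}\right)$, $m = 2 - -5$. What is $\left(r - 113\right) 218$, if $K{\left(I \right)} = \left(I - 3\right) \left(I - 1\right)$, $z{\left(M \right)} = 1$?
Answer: $2180$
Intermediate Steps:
$m = 7$ ($m = 2 + 5 = 7$)
$K{\left(I \right)} = \left(-1 + I\right) \left(-3 + I\right)$ ($K{\left(I \right)} = \left(-3 + I\right) \left(-1 + I\right) = \left(-1 + I\right) \left(-3 + I\right)$)
$r = 123$ ($r = 3 + \left(3 + 6^{2} - 24\right) \left(7 + 1\right) = 3 + \left(3 + 36 - 24\right) 8 = 3 + 15 \cdot 8 = 3 + 120 = 123$)
$\left(r - 113\right) 218 = \left(123 - 113\right) 218 = 10 \cdot 218 = 2180$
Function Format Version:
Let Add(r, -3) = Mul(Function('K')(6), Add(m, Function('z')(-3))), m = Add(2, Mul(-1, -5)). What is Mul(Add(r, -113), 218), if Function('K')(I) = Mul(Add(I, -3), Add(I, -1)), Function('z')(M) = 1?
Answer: 2180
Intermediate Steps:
m = 7 (m = Add(2, 5) = 7)
Function('K')(I) = Mul(Add(-1, I), Add(-3, I)) (Function('K')(I) = Mul(Add(-3, I), Add(-1, I)) = Mul(Add(-1, I), Add(-3, I)))
r = 123 (r = Add(3, Mul(Add(3, Pow(6, 2), Mul(-4, 6)), Add(7, 1))) = Add(3, Mul(Add(3, 36, -24), 8)) = Add(3, Mul(15, 8)) = Add(3, 120) = 123)
Mul(Add(r, -113), 218) = Mul(Add(123, -113), 218) = Mul(10, 218) = 2180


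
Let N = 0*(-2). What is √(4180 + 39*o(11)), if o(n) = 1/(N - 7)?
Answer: √204547/7 ≈ 64.610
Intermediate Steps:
N = 0
o(n) = -⅐ (o(n) = 1/(0 - 7) = 1/(-7) = -⅐)
√(4180 + 39*o(11)) = √(4180 + 39*(-⅐)) = √(4180 - 39/7) = √(29221/7) = √204547/7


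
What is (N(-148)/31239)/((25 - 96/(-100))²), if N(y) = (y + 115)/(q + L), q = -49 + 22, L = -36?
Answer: 625/25119623529 ≈ 2.4881e-8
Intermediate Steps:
q = -27
N(y) = -115/63 - y/63 (N(y) = (y + 115)/(-27 - 36) = (115 + y)/(-63) = (115 + y)*(-1/63) = -115/63 - y/63)
(N(-148)/31239)/((25 - 96/(-100))²) = ((-115/63 - 1/63*(-148))/31239)/((25 - 96/(-100))²) = ((-115/63 + 148/63)*(1/31239))/((25 - 96*(-1/100))²) = ((11/21)*(1/31239))/((25 + 24/25)²) = 11/(656019*((649/25)²)) = 11/(656019*(421201/625)) = (11/656019)*(625/421201) = 625/25119623529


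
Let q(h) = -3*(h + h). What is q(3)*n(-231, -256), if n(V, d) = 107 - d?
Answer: -6534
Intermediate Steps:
q(h) = -6*h
q(3)*n(-231, -256) = (-6*3)*(107 - 1*(-256)) = -18*(107 + 256) = -18*363 = -6534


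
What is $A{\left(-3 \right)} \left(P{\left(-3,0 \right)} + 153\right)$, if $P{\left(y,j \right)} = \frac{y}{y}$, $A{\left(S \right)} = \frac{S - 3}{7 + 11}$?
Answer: $- \frac{154}{3} \approx -51.333$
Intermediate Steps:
$A{\left(S \right)} = - \frac{1}{6} + \frac{S}{18}$ ($A{\left(S \right)} = \frac{-3 + S}{18} = \left(-3 + S\right) \frac{1}{18} = - \frac{1}{6} + \frac{S}{18}$)
$P{\left(y,j \right)} = 1$
$A{\left(-3 \right)} \left(P{\left(-3,0 \right)} + 153\right) = \left(- \frac{1}{6} + \frac{1}{18} \left(-3\right)\right) \left(1 + 153\right) = \left(- \frac{1}{6} - \frac{1}{6}\right) 154 = \left(- \frac{1}{3}\right) 154 = - \frac{154}{3}$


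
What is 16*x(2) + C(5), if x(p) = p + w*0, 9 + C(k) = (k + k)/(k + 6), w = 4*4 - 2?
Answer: 263/11 ≈ 23.909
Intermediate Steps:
w = 14 (w = 16 - 2 = 14)
C(k) = -9 + 2*k/(6 + k) (C(k) = -9 + (k + k)/(k + 6) = -9 + (2*k)/(6 + k) = -9 + 2*k/(6 + k))
x(p) = p (x(p) = p + 14*0 = p + 0 = p)
16*x(2) + C(5) = 16*2 + (-54 - 7*5)/(6 + 5) = 32 + (-54 - 35)/11 = 32 + (1/11)*(-89) = 32 - 89/11 = 263/11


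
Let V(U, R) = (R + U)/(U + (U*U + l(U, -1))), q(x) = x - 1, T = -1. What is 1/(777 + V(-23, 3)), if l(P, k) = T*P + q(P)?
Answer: 101/78473 ≈ 0.0012871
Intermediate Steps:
q(x) = -1 + x
l(P, k) = -1 (l(P, k) = -P + (-1 + P) = -1)
V(U, R) = (R + U)/(-1 + U + U**2) (V(U, R) = (R + U)/(U + (U*U - 1)) = (R + U)/(U + (U**2 - 1)) = (R + U)/(U + (-1 + U**2)) = (R + U)/(-1 + U + U**2))
1/(777 + V(-23, 3)) = 1/(777 + (3 - 23)/(-1 - 23 + (-23)**2)) = 1/(777 - 20/(-1 - 23 + 529)) = 1/(777 - 20/505) = 1/(777 + (1/505)*(-20)) = 1/(777 - 4/101) = 1/(78473/101) = 101/78473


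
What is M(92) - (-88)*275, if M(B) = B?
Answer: 24292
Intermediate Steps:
M(92) - (-88)*275 = 92 - (-88)*275 = 92 - 1*(-24200) = 92 + 24200 = 24292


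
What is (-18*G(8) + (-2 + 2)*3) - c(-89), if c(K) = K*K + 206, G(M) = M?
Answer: -8271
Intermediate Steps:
c(K) = 206 + K² (c(K) = K² + 206 = 206 + K²)
(-18*G(8) + (-2 + 2)*3) - c(-89) = (-18*8 + (-2 + 2)*3) - (206 + (-89)²) = (-144 + 0*3) - (206 + 7921) = (-144 + 0) - 1*8127 = -144 - 8127 = -8271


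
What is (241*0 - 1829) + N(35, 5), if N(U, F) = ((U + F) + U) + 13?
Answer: -1741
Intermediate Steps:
N(U, F) = 13 + F + 2*U (N(U, F) = ((F + U) + U) + 13 = (F + 2*U) + 13 = 13 + F + 2*U)
(241*0 - 1829) + N(35, 5) = (241*0 - 1829) + (13 + 5 + 2*35) = (0 - 1829) + (13 + 5 + 70) = -1829 + 88 = -1741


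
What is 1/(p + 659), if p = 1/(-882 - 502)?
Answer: 1384/912055 ≈ 0.0015175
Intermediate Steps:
p = -1/1384 (p = 1/(-1384) = -1/1384 ≈ -0.00072254)
1/(p + 659) = 1/(-1/1384 + 659) = 1/(912055/1384) = 1384/912055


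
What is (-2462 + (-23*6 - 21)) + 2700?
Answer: 79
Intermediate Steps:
(-2462 + (-23*6 - 21)) + 2700 = (-2462 + (-138 - 21)) + 2700 = (-2462 - 159) + 2700 = -2621 + 2700 = 79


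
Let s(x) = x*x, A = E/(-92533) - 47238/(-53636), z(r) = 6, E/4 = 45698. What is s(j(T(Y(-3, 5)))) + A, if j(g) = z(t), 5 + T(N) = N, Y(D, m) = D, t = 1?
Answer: 86619220855/2481549994 ≈ 34.905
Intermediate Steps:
E = 182792 (E = 4*45698 = 182792)
T(N) = -5 + N
j(g) = 6
A = -2716578929/2481549994 (A = 182792/(-92533) - 47238/(-53636) = 182792*(-1/92533) - 47238*(-1/53636) = -182792/92533 + 23619/26818 = -2716578929/2481549994 ≈ -1.0947)
s(x) = x²
s(j(T(Y(-3, 5)))) + A = 6² - 2716578929/2481549994 = 36 - 2716578929/2481549994 = 86619220855/2481549994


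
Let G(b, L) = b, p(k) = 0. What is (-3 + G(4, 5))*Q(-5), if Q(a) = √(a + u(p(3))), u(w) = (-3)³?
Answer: 4*I*√2 ≈ 5.6569*I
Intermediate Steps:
u(w) = -27
Q(a) = √(-27 + a) (Q(a) = √(a - 27) = √(-27 + a))
(-3 + G(4, 5))*Q(-5) = (-3 + 4)*√(-27 - 5) = 1*√(-32) = 1*(4*I*√2) = 4*I*√2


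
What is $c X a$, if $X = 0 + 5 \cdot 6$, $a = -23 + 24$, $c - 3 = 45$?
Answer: $1440$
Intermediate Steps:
$c = 48$ ($c = 3 + 45 = 48$)
$a = 1$
$X = 30$ ($X = 0 + 30 = 30$)
$c X a = 48 \cdot 30 \cdot 1 = 1440 \cdot 1 = 1440$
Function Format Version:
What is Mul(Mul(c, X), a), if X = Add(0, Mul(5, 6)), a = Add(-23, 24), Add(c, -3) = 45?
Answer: 1440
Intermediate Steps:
c = 48 (c = Add(3, 45) = 48)
a = 1
X = 30 (X = Add(0, 30) = 30)
Mul(Mul(c, X), a) = Mul(Mul(48, 30), 1) = Mul(1440, 1) = 1440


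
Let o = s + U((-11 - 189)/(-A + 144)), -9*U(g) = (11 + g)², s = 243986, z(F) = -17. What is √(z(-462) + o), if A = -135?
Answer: 20*√427272218/837 ≈ 493.92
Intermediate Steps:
U(g) = -(11 + g)²/9
o = 170920796873/700569 (o = 243986 - (11 + (-11 - 189)/(-1*(-135) + 144))²/9 = 243986 - (11 - 200/(135 + 144))²/9 = 243986 - (11 - 200/279)²/9 = 243986 - (2869/279)²/9 = 243986 - ⅑*8231161/77841 = 243986 - 8231161/700569 = 170920796873/700569 ≈ 2.4397e+5)
√(z(-462) + o) = √(-17 + 170920796873/700569) = √(170908887200/700569) = 20*√427272218/837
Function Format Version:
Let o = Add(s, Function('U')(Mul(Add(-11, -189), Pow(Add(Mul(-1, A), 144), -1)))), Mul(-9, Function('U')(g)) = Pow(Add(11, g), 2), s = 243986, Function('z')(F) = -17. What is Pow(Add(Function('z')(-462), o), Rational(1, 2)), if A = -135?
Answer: Mul(Rational(20, 837), Pow(427272218, Rational(1, 2))) ≈ 493.92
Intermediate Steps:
Function('U')(g) = Mul(Rational(-1, 9), Pow(Add(11, g), 2))
o = Rational(170920796873, 700569) (o = Add(243986, Mul(Rational(-1, 9), Pow(Add(11, Mul(Add(-11, -189), Pow(Add(Mul(-1, -135), 144), -1))), 2))) = Add(243986, Mul(Rational(-1, 9), Pow(Add(11, Mul(-200, Pow(Add(135, 144), -1))), 2))) = Add(243986, Mul(Rational(-1, 9), Pow(Add(11, Mul(-200, Pow(279, -1))), 2))) = Add(243986, Mul(Rational(-1, 9), Pow(Add(11, Mul(-200, Rational(1, 279))), 2))) = Add(243986, Mul(Rational(-1, 9), Pow(Add(11, Rational(-200, 279)), 2))) = Add(243986, Mul(Rational(-1, 9), Pow(Rational(2869, 279), 2))) = Add(243986, Mul(Rational(-1, 9), Rational(8231161, 77841))) = Add(243986, Rational(-8231161, 700569)) = Rational(170920796873, 700569) ≈ 2.4397e+5)
Pow(Add(Function('z')(-462), o), Rational(1, 2)) = Pow(Add(-17, Rational(170920796873, 700569)), Rational(1, 2)) = Pow(Rational(170908887200, 700569), Rational(1, 2)) = Mul(Rational(20, 837), Pow(427272218, Rational(1, 2)))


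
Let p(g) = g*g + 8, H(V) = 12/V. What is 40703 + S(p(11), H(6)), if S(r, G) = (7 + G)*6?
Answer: 40757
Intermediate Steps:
p(g) = 8 + g² (p(g) = g² + 8 = 8 + g²)
S(r, G) = 42 + 6*G
40703 + S(p(11), H(6)) = 40703 + (42 + 6*(12/6)) = 40703 + (42 + 6*(12*(⅙))) = 40703 + (42 + 6*2) = 40703 + (42 + 12) = 40703 + 54 = 40757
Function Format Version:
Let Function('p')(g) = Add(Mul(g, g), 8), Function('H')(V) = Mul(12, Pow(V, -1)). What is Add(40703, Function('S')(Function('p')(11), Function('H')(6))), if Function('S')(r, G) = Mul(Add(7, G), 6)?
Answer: 40757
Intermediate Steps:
Function('p')(g) = Add(8, Pow(g, 2)) (Function('p')(g) = Add(Pow(g, 2), 8) = Add(8, Pow(g, 2)))
Function('S')(r, G) = Add(42, Mul(6, G))
Add(40703, Function('S')(Function('p')(11), Function('H')(6))) = Add(40703, Add(42, Mul(6, Mul(12, Pow(6, -1))))) = Add(40703, Add(42, Mul(6, Mul(12, Rational(1, 6))))) = Add(40703, Add(42, Mul(6, 2))) = Add(40703, Add(42, 12)) = Add(40703, 54) = 40757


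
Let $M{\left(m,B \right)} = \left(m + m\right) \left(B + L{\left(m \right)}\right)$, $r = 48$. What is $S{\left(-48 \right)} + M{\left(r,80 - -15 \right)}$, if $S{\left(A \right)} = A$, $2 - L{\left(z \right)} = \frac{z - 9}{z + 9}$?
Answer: $\frac{174768}{19} \approx 9198.3$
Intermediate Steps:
$L{\left(z \right)} = 2 - \frac{-9 + z}{9 + z}$ ($L{\left(z \right)} = 2 - \frac{z - 9}{z + 9} = 2 - \frac{-9 + z}{9 + z}$)
$M{\left(m,B \right)} = 2 m \left(B + \frac{27 + m}{9 + m}\right)$ ($M{\left(m,B \right)} = \left(m + m\right) \left(B + \frac{27 + m}{9 + m}\right) = 2 m \left(B + \frac{27 + m}{9 + m}\right)$)
$S{\left(-48 \right)} + M{\left(r,80 - -15 \right)} = -48 + 2 \cdot 48 \frac{1}{9 + 48} \left(27 + 48 + \left(80 - -15\right) \left(9 + 48\right)\right) = -48 + 2 \cdot 48 \cdot \frac{1}{57} \left(27 + 48 + \left(80 + 15\right) 57\right) = -48 + 2 \cdot 48 \cdot \frac{1}{57} \left(27 + 48 + 95 \cdot 57\right) = -48 + 2 \cdot 48 \cdot \frac{1}{57} \left(27 + 48 + 5415\right) = -48 + 2 \cdot 48 \cdot \frac{1}{57} \cdot 5490 = -48 + \frac{175680}{19} = \frac{174768}{19}$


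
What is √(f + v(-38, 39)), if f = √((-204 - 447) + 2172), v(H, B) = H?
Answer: 1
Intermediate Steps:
f = 39 (f = √(-651 + 2172) = √1521 = 39)
√(f + v(-38, 39)) = √(39 - 38) = √1 = 1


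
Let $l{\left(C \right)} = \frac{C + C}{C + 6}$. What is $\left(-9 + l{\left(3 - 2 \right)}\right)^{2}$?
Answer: $\frac{3721}{49} \approx 75.939$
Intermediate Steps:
$l{\left(C \right)} = \frac{2 C}{6 + C}$
$\left(-9 + l{\left(3 - 2 \right)}\right)^{2} = \left(-9 + \frac{2 \left(3 - 2\right)}{6 + \left(3 - 2\right)}\right)^{2} = \left(-9 + 2 \cdot 1 \frac{1}{6 + 1}\right)^{2} = \left(-9 + 2 \cdot 1 \cdot \frac{1}{7}\right)^{2} = \left(-9 + \frac{2}{7}\right)^{2} = \left(- \frac{61}{7}\right)^{2} = \frac{3721}{49}$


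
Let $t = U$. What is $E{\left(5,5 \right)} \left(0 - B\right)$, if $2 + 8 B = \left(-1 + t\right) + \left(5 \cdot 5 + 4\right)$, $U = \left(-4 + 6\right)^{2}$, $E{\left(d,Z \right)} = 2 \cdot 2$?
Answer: $-15$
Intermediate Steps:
$E{\left(d,Z \right)} = 4$
$U = 4$ ($U = 2^{2} = 4$)
$t = 4$
$B = \frac{15}{4}$ ($B = - \frac{1}{4} + \frac{\left(-1 + 4\right) + \left(5 \cdot 5 + 4\right)}{8} = - \frac{1}{4} + \frac{3 + \left(25 + 4\right)}{8} = - \frac{1}{4} + \frac{3 + 29}{8} = - \frac{1}{4} + \frac{1}{8} \cdot 32 = - \frac{1}{4} + 4 = \frac{15}{4} \approx 3.75$)
$E{\left(5,5 \right)} \left(0 - B\right) = 4 \left(0 - \frac{15}{4}\right) = 4 \left(- \frac{15}{4}\right) = -15$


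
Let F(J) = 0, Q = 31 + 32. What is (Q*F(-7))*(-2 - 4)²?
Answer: 0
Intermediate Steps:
Q = 63
(Q*F(-7))*(-2 - 4)² = (63*0)*(-2 - 4)² = 0*(-6)² = 0*36 = 0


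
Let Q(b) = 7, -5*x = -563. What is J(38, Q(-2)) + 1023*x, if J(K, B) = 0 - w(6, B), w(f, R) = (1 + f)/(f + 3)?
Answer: 5183506/45 ≈ 1.1519e+5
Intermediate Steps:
x = 563/5 (x = -⅕*(-563) = 563/5 ≈ 112.60)
w(f, R) = (1 + f)/(3 + f)
J(K, B) = -7/9 (J(K, B) = 0 - (1 + 6)/(3 + 6) = 0 - 7/9 = -7/9)
J(38, Q(-2)) + 1023*x = -7/9 + 1023*(563/5) = -7/9 + 575949/5 = 5183506/45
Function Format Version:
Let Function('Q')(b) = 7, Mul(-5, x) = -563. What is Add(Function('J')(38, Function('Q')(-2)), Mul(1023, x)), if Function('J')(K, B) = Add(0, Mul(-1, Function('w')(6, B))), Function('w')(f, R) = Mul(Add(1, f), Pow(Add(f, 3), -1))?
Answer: Rational(5183506, 45) ≈ 1.1519e+5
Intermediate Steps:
x = Rational(563, 5) (x = Mul(Rational(-1, 5), -563) = Rational(563, 5) ≈ 112.60)
Function('w')(f, R) = Mul(Pow(Add(3, f), -1), Add(1, f)) (Function('w')(f, R) = Mul(Add(1, f), Pow(Add(3, f), -1)) = Mul(Pow(Add(3, f), -1), Add(1, f)))
Function('J')(K, B) = Rational(-7, 9) (Function('J')(K, B) = Add(0, Mul(-1, Mul(Pow(Add(3, 6), -1), Add(1, 6)))) = Add(0, Mul(-1, Mul(Pow(9, -1), 7))) = Add(0, Mul(-1, Mul(Rational(1, 9), 7))) = Add(0, Mul(-1, Rational(7, 9))) = Add(0, Rational(-7, 9)) = Rational(-7, 9))
Add(Function('J')(38, Function('Q')(-2)), Mul(1023, x)) = Add(Rational(-7, 9), Mul(1023, Rational(563, 5))) = Add(Rational(-7, 9), Rational(575949, 5)) = Rational(5183506, 45)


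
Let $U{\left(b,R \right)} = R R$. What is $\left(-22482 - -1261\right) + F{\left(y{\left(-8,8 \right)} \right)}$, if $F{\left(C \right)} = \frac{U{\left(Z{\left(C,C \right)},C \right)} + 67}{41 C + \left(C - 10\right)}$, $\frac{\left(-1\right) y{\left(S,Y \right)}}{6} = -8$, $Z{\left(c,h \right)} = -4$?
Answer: $- \frac{42566955}{2006} \approx -21220.0$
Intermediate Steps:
$y{\left(S,Y \right)} = 48$ ($y{\left(S,Y \right)} = \left(-6\right) \left(-8\right) = 48$)
$U{\left(b,R \right)} = R^{2}$
$F{\left(C \right)} = \frac{67 + C^{2}}{-10 + 42 C}$ ($F{\left(C \right)} = \frac{C^{2} + 67}{41 C + \left(C - 10\right)} = \frac{67 + C^{2}}{41 C + \left(-10 + C\right)} = \frac{67 + C^{2}}{-10 + 42 C}$)
$\left(-22482 - -1261\right) + F{\left(y{\left(-8,8 \right)} \right)} = \left(-22482 - -1261\right) + \frac{67 + 48^{2}}{2 \left(-5 + 21 \cdot 48\right)} = \left(-22482 + 1261\right) + \frac{67 + 2304}{2 \left(-5 + 1008\right)} = -21221 + \frac{1}{2} \cdot \frac{1}{1003} \cdot 2371 = -21221 + \frac{2371}{2006} = - \frac{42566955}{2006}$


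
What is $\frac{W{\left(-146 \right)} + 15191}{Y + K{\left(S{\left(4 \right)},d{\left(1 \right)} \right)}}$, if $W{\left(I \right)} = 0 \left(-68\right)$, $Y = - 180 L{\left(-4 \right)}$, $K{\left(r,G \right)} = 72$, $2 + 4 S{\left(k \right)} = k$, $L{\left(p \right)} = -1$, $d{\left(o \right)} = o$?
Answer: $\frac{15191}{252} \approx 60.282$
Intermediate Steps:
$S{\left(k \right)} = - \frac{1}{2} + \frac{k}{4}$
$Y = 180$ ($Y = \left(-180\right) \left(-1\right) = 180$)
$W{\left(I \right)} = 0$
$\frac{W{\left(-146 \right)} + 15191}{Y + K{\left(S{\left(4 \right)},d{\left(1 \right)} \right)}} = \frac{0 + 15191}{180 + 72} = \frac{15191}{252}$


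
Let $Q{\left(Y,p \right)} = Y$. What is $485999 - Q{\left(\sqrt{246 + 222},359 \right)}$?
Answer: $485999 - 6 \sqrt{13} \approx 4.8598 \cdot 10^{5}$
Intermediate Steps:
$485999 - Q{\left(\sqrt{246 + 222},359 \right)} = 485999 - \sqrt{246 + 222} = 485999 - \sqrt{468} = 485999 - 6 \sqrt{13}$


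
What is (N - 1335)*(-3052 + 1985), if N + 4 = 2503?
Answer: -1241988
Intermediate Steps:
N = 2499 (N = -4 + 2503 = 2499)
(N - 1335)*(-3052 + 1985) = (2499 - 1335)*(-3052 + 1985) = 1164*(-1067) = -1241988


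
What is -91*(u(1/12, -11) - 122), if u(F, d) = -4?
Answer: 11466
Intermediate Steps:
-91*(u(1/12, -11) - 122) = -91*(-4 - 122) = -91*(-126) = 11466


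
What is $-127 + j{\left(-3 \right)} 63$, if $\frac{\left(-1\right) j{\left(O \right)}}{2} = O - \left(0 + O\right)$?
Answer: $-127$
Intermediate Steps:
$j{\left(O \right)} = 0$ ($j{\left(O \right)} = - 2 \left(O - \left(0 + O\right)\right) = - 2 \left(O - O\right) = \left(-2\right) 0 = 0$)
$-127 + j{\left(-3 \right)} 63 = -127 + 0 \cdot 63 = -127 + 0 = -127$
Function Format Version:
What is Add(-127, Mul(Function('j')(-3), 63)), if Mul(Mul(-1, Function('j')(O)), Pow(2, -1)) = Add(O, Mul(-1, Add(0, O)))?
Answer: -127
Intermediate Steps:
Function('j')(O) = 0 (Function('j')(O) = Mul(-2, Add(O, Mul(-1, Add(0, O)))) = Mul(-2, Add(O, Mul(-1, O))) = Mul(-2, 0) = 0)
Add(-127, Mul(Function('j')(-3), 63)) = Add(-127, Mul(0, 63)) = Add(-127, 0) = -127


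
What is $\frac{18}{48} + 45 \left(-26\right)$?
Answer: $- \frac{9357}{8} \approx -1169.6$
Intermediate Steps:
$\frac{18}{48} + 45 \left(-26\right) = 18 \cdot \frac{1}{48} - 1170 = \frac{3}{8} - 1170 = - \frac{9357}{8}$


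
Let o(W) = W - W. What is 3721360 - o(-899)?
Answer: 3721360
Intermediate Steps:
o(W) = 0
3721360 - o(-899) = 3721360 - 1*0 = 3721360 + 0 = 3721360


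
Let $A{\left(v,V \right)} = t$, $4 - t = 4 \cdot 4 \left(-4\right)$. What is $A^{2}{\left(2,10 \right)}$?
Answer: $4624$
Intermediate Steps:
$t = 68$ ($t = 4 - 4 \cdot 4 \left(-4\right) = 4 - 16 \left(-4\right) = 4 - -64 = 4 + 64 = 68$)
$A{\left(v,V \right)} = 68$
$A^{2}{\left(2,10 \right)} = 68^{2} = 4624$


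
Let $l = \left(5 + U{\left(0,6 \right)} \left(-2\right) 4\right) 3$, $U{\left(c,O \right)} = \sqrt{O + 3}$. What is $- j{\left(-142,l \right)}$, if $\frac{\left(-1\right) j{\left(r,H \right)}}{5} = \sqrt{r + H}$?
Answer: $5 i \sqrt{199} \approx 70.534 i$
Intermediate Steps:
$U{\left(c,O \right)} = \sqrt{3 + O}$
$l = -57$ ($l = \left(5 + \sqrt{3 + 6} \left(-2\right) 4\right) 3 = \left(5 + \sqrt{9} \left(-2\right) 4\right) 3 = \left(5 + 3 \left(-2\right) 4\right) 3 = \left(5 - 24\right) 3 = \left(-19\right) 3 = -57$)
$j{\left(r,H \right)} = - 5 \sqrt{H + r}$ ($j{\left(r,H \right)} = - 5 \sqrt{r + H} = - 5 \sqrt{H + r}$)
$- j{\left(-142,l \right)} = - \left(-5\right) \sqrt{-57 - 142} = - \left(-5\right) \sqrt{-199} = - \left(-5\right) i \sqrt{199} = 5 i \sqrt{199}$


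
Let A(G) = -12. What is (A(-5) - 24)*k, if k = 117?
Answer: -4212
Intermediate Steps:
(A(-5) - 24)*k = (-12 - 24)*117 = -36*117 = -4212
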